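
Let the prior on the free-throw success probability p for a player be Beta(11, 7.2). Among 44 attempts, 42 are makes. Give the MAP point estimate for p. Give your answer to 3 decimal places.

Prior: Beta(11, 7.2).
Data: 42 successes in 44 trials. The binomial likelihood contributes p^42(1−p)^2, so the posterior is Beta(11+42, 7.2+2) = Beta(53, 9.2).
For Beta(a, b) with a, b > 1 the mode is (a−1)/(a+b−2) = 52/60.2 ≈ 0.864.

p̂_MAP = 0.864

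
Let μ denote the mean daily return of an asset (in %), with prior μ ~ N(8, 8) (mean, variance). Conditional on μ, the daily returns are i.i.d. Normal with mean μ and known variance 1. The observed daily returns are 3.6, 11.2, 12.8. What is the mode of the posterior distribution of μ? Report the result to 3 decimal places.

n = 3; x̄ = (3.6 + 11.2 + 12.8)/3 = 27.6/3 = 9.2.
For a Normal prior and Normal likelihood with known variance, the posterior is Normal; its mode equals its mean, the precision-weighted average.
Prior precision 1/σ₀² = 1/8 = 0.125; data precision n/σ² = 3/1 = 3.
μ̂ = (0.125·8 + 3·9.2) / (0.125 + 3) = 28.6/3.125 = 9.152.

μ̂_MAP = 9.152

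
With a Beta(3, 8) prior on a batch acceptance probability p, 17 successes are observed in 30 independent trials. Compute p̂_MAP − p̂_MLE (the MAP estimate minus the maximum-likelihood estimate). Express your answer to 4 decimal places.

Posterior is Beta(20, 21); MAP = (20−1)/(41−2) = 19/39 ≈ 0.48718.
MLE ignores the prior: p̂_MLE = k/n = 17/30 ≈ 0.56667.
Difference = 19/39 − 17/30 = -31/390 ≈ -0.0795.

MAP − MLE = -0.0795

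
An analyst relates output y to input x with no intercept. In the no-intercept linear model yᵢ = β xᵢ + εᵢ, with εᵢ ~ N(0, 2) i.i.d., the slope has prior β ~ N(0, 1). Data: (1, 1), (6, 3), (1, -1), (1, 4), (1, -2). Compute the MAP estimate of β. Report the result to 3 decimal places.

log p(β | y) = −Σ(yᵢ − βxᵢ)²/(2·2) − β²/(2·1) + const.
Setting the derivative to zero: Σxᵢ(yᵢ − βxᵢ)/2 − β/1 = 0, so β = Σxᵢyᵢ / (Σxᵢ² + σ²/τ²).
Σxᵢyᵢ = 1·1 + 6·3 + 1·(-1) + 1·4 + 1·(-2) = 20; Σxᵢ² = 40; σ²/τ² = 2.
β̂_MAP = 20 / (40 + 2) = 20/42 ≈ 0.476.

β̂_MAP = 0.476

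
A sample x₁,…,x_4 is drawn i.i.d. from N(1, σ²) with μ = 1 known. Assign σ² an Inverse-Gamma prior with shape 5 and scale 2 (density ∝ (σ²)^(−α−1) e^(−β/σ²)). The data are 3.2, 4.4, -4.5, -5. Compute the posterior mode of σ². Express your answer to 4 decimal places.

Sum of squared deviations about the known mean: SS = (3.2−1)² + (4.4−1)² + (-4.5−1)² + (-5−1)² = 82.65.
The Normal likelihood contributes (σ²)^(−n/2) exp(−SS/(2σ²)), so the posterior is Inverse-Gamma(α + n/2, β + SS/2) = Inverse-Gamma(7, 43.325).
The mode of Inverse-Gamma(a, b) is b/(a+1) = 43.325/8 ≈ 5.4156.

σ̂²_MAP = 5.4156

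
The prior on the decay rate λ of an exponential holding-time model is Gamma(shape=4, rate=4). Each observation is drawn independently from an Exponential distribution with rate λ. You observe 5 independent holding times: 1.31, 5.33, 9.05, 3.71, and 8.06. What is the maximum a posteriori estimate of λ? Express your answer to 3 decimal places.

The Exponential(rate=λ) likelihood is ∝ λ^n e^(−λΣtᵢ). Here n = 5 and Σtᵢ = 1.31 + 5.33 + 9.05 + 3.71 + 8.06 = 27.46.
Posterior ∝ λ^3e^(−4λ) · λ^5e^(−27.46λ) = λ^8e^(−31.46λ), i.e. Gamma(9, 31.46).
Mode = (a−1)/b = 8/31.46 ≈ 0.254.

λ̂_MAP = 0.254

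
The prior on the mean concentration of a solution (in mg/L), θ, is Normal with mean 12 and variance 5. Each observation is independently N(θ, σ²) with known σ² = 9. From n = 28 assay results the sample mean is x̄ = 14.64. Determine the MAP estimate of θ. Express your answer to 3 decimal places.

n = 28, x̄ = 14.64.
For a Normal prior and Normal likelihood with known variance, the posterior is Normal; its mode equals its mean, the precision-weighted average.
Prior precision 1/σ₀² = 1/5 = 0.2; data precision n/σ² = 28/9.
θ̂ = (0.2·12 + (28/9)·14.64) / (0.2 + 28/9) = (3596/75)/(149/45) = 10788/745 ≈ 14.481.

θ̂_MAP = 14.481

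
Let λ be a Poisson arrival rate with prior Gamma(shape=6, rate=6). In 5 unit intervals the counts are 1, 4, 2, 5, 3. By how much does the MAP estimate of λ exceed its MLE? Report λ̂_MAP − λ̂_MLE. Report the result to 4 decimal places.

Σxᵢ = 15. Posterior is Gamma(21, 11); MAP = (21−1)/11 = 20/11 ≈ 1.81818.
MLE = x̄ = 15/5 ≈ 3.00000.
Difference = 20/11 − 15/5 = -13/11 ≈ -1.1818.

MAP − MLE = -1.1818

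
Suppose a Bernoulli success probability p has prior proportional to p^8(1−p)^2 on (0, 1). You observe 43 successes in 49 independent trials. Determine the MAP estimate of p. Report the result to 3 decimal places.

The prior density ∝ p^8(1−p)^2 is the kernel of Beta(9, 3).
Data: 43 successes in 49 trials. The binomial likelihood contributes p^43(1−p)^6, so the posterior is Beta(9+43, 3+6) = Beta(52, 9).
For Beta(a, b) with a, b > 1 the mode is (a−1)/(a+b−2) = 51/59 ≈ 0.864.

p̂_MAP = 0.864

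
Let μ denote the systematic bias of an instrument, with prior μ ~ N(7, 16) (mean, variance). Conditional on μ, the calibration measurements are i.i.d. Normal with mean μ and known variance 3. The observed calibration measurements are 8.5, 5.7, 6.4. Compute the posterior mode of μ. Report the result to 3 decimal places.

μ̂_MAP = 6.875

n = 3; x̄ = (8.5 + 5.7 + 6.4)/3 = 20.6/3 = 103/15 ≈ 6.8667.
For a Normal prior and Normal likelihood with known variance, the posterior is Normal; its mode equals its mean, the precision-weighted average.
Prior precision 1/σ₀² = 1/16 = 0.0625; data precision n/σ² = 3/3 = 1.
μ̂ = (0.0625·7 + 1·(103/15)) / (0.0625 + 1) = (1753/240)/1.0625 = 1753/255 ≈ 6.875.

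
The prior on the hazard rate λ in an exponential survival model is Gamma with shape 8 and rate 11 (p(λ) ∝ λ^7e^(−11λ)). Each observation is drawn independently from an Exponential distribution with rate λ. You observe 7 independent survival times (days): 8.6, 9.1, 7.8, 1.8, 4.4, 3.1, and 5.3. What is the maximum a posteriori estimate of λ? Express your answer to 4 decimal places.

The Exponential(rate=λ) likelihood is ∝ λ^n e^(−λΣtᵢ). Here n = 7 and Σtᵢ = 8.6 + 9.1 + 7.8 + 1.8 + 4.4 + 3.1 + 5.3 = 40.1.
Posterior ∝ λ^7e^(−11λ) · λ^7e^(−40.1λ) = λ^14e^(−51.1λ), i.e. Gamma(15, 51.1).
Mode = (a−1)/b = 14/51.1 ≈ 0.2740.

λ̂_MAP = 0.2740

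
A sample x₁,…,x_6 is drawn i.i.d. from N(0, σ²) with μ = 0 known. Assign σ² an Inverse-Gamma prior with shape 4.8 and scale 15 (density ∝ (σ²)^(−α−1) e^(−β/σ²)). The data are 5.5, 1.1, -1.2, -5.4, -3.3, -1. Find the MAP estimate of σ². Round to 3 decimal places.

Sum of squared deviations about the known mean: SS = (5.5−0)² + (1.1−0)² + (-1.2−0)² + (-5.4−0)² + (-3.3−0)² + (-1−0)² = 73.95.
The Normal likelihood contributes (σ²)^(−n/2) exp(−SS/(2σ²)), so the posterior is Inverse-Gamma(α + n/2, β + SS/2) = Inverse-Gamma(7.8, 51.975).
The mode of Inverse-Gamma(a, b) is b/(a+1) = 51.975/8.8 ≈ 5.906.

σ̂²_MAP = 5.906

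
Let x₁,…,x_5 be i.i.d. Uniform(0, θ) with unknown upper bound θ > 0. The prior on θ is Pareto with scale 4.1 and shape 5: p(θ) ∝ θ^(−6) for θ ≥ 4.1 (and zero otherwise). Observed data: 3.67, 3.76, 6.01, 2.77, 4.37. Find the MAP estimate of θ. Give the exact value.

θ̂_MAP = 6.01

The Uniform(0, θ) likelihood is θ^(−n) for θ ≥ max(xᵢ), zero otherwise. Here max(xᵢ) = 6.01.
Posterior ∝ θ^(−6) · θ^(−5) = θ^(−11) on θ ≥ max(4.1, 6.01) = 6.01.
This density is strictly decreasing in θ, so the posterior mode lies at the lower boundary of the support.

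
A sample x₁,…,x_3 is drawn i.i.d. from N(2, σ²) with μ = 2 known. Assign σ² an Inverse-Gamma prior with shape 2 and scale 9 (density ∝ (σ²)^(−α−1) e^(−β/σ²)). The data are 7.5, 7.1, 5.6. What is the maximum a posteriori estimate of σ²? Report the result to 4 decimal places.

σ̂²_MAP = 9.6911

Sum of squared deviations about the known mean: SS = (7.5−2)² + (7.1−2)² + (5.6−2)² = 69.22.
The Normal likelihood contributes (σ²)^(−n/2) exp(−SS/(2σ²)), so the posterior is Inverse-Gamma(α + n/2, β + SS/2) = Inverse-Gamma(3.5, 43.61).
The mode of Inverse-Gamma(a, b) is b/(a+1) = 43.61/4.5 ≈ 9.6911.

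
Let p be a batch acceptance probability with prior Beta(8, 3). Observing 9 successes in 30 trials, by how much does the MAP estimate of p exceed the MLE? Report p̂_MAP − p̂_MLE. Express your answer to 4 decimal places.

Posterior is Beta(17, 24); MAP = (17−1)/(41−2) = 16/39 ≈ 0.41026.
MLE ignores the prior: p̂_MLE = k/n = 9/30 ≈ 0.30000.
Difference = 16/39 − 9/30 = 43/390 ≈ 0.1103.

MAP − MLE = 0.1103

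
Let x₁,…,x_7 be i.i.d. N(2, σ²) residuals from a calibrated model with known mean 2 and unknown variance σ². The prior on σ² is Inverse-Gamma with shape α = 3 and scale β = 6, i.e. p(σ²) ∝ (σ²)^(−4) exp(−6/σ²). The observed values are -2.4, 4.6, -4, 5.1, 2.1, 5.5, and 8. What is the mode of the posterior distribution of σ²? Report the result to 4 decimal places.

Sum of squared deviations about the known mean: SS = (-2.4−2)² + (4.6−2)² + (-4−2)² + (5.1−2)² + (2.1−2)² + (5.5−2)² + (8−2)² = 119.99.
The Normal likelihood contributes (σ²)^(−n/2) exp(−SS/(2σ²)), so the posterior is Inverse-Gamma(α + n/2, β + SS/2) = Inverse-Gamma(6.5, 65.995).
The mode of Inverse-Gamma(a, b) is b/(a+1) = 65.995/7.5 ≈ 8.7993.

σ̂²_MAP = 8.7993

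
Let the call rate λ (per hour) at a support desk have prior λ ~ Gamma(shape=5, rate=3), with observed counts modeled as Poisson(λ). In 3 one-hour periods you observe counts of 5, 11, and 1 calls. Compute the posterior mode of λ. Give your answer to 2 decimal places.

λ̂_MAP = 3.50

Σxᵢ = 5+11+1 = 17, with n = 3.
Posterior ∝ λ^4e^(−3λ) · λ^17e^(−3λ) = λ^21e^(−6λ), i.e. Gamma(shape=22, rate=6).
The mode of a Gamma(a, b) with a ≥ 1 (shape–rate) is (a−1)/b = 21/6 ≈ 3.50.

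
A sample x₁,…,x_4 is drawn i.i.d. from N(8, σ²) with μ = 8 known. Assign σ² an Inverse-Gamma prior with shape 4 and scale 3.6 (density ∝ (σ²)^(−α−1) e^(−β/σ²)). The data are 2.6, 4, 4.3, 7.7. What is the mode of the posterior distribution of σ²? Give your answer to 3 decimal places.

Sum of squared deviations about the known mean: SS = (2.6−8)² + (4−8)² + (4.3−8)² + (7.7−8)² = 58.94.
The Normal likelihood contributes (σ²)^(−n/2) exp(−SS/(2σ²)), so the posterior is Inverse-Gamma(α + n/2, β + SS/2) = Inverse-Gamma(6, 33.07).
The mode of Inverse-Gamma(a, b) is b/(a+1) = 33.07/7 ≈ 4.724.

σ̂²_MAP = 4.724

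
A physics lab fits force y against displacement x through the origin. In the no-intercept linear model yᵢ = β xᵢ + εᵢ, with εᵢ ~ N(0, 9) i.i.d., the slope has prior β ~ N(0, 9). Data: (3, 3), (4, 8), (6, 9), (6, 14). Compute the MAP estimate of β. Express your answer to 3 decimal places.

log p(β | y) = −Σ(yᵢ − βxᵢ)²/(2·9) − β²/(2·9) + const.
Setting the derivative to zero: Σxᵢ(yᵢ − βxᵢ)/9 − β/9 = 0, so β = Σxᵢyᵢ / (Σxᵢ² + σ²/τ²).
Σxᵢyᵢ = 3·3 + 4·8 + 6·9 + 6·14 = 179; Σxᵢ² = 97; σ²/τ² = 1.
β̂_MAP = 179 / (97 + 1) = 179/98 ≈ 1.827.

β̂_MAP = 1.827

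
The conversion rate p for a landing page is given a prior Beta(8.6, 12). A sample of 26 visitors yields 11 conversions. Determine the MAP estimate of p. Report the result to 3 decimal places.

p̂_MAP = 0.417

Prior: Beta(8.6, 12).
Data: 11 successes in 26 trials. The binomial likelihood contributes p^11(1−p)^15, so the posterior is Beta(8.6+11, 12+15) = Beta(19.6, 27).
For Beta(a, b) with a, b > 1 the mode is (a−1)/(a+b−2) = 18.6/44.6 ≈ 0.417.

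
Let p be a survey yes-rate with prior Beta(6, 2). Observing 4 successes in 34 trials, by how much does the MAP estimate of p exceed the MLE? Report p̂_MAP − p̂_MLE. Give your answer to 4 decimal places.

Posterior is Beta(10, 32); MAP = (10−1)/(42−2) = 9/40 ≈ 0.22500.
MLE ignores the prior: p̂_MLE = k/n = 4/34 ≈ 0.11765.
Difference = 9/40 − 4/34 = 73/680 ≈ 0.1074.

MAP − MLE = 0.1074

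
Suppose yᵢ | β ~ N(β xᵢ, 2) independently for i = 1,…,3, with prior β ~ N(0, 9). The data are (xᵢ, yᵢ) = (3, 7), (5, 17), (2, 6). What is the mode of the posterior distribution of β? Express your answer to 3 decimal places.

β̂_MAP = 3.087

log p(β | y) = −Σ(yᵢ − βxᵢ)²/(2·2) − β²/(2·9) + const.
Setting the derivative to zero: Σxᵢ(yᵢ − βxᵢ)/2 − β/9 = 0, so β = Σxᵢyᵢ / (Σxᵢ² + σ²/τ²).
Σxᵢyᵢ = 3·7 + 5·17 + 2·6 = 118; Σxᵢ² = 38; σ²/τ² = 2/9.
β̂_MAP = 118 / (38 + 2/9) = 118/(344/9) = 531/172 ≈ 3.087.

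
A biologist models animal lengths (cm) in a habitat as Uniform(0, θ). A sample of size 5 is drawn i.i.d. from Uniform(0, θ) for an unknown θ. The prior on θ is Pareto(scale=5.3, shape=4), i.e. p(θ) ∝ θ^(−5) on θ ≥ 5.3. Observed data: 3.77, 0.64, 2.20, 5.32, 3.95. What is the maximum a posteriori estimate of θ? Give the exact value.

The Uniform(0, θ) likelihood is θ^(−n) for θ ≥ max(xᵢ), zero otherwise. Here max(xᵢ) = 5.32.
Posterior ∝ θ^(−5) · θ^(−5) = θ^(−10) on θ ≥ max(5.3, 5.32) = 5.32.
This density is strictly decreasing in θ, so the posterior mode lies at the lower boundary of the support.

θ̂_MAP = 5.32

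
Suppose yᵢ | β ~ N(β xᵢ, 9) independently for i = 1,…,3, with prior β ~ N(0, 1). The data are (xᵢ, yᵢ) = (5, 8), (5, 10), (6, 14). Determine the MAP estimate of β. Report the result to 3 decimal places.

log p(β | y) = −Σ(yᵢ − βxᵢ)²/(2·9) − β²/(2·1) + const.
Setting the derivative to zero: Σxᵢ(yᵢ − βxᵢ)/9 − β/1 = 0, so β = Σxᵢyᵢ / (Σxᵢ² + σ²/τ²).
Σxᵢyᵢ = 5·8 + 5·10 + 6·14 = 174; Σxᵢ² = 86; σ²/τ² = 9.
β̂_MAP = 174 / (86 + 9) = 174/95 ≈ 1.832.

β̂_MAP = 1.832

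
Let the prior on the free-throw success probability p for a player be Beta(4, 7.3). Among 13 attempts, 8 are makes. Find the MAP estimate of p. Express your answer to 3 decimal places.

Prior: Beta(4, 7.3).
Data: 8 successes in 13 trials. The binomial likelihood contributes p^8(1−p)^5, so the posterior is Beta(4+8, 7.3+5) = Beta(12, 12.3).
For Beta(a, b) with a, b > 1 the mode is (a−1)/(a+b−2) = 11/22.3 ≈ 0.493.

p̂_MAP = 0.493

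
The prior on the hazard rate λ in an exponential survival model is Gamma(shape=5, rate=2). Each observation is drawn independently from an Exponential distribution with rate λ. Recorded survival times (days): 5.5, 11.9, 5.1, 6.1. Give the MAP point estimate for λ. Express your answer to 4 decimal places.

The Exponential(rate=λ) likelihood is ∝ λ^n e^(−λΣtᵢ). Here n = 4 and Σtᵢ = 5.5 + 11.9 + 5.1 + 6.1 = 28.6.
Posterior ∝ λ^4e^(−2λ) · λ^4e^(−28.6λ) = λ^8e^(−30.6λ), i.e. Gamma(9, 30.6).
Mode = (a−1)/b = 8/30.6 ≈ 0.2614.

λ̂_MAP = 0.2614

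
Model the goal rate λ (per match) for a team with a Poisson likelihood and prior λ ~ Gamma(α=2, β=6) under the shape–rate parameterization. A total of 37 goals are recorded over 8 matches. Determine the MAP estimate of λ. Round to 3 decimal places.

Σxᵢ = 37, n = 8.
Posterior ∝ λe^(−6λ) · λ^37e^(−8λ) = λ^38e^(−14λ), i.e. Gamma(shape=39, rate=14).
The mode of a Gamma(a, b) with a ≥ 1 (shape–rate) is (a−1)/b = 38/14 ≈ 2.714.

λ̂_MAP = 2.714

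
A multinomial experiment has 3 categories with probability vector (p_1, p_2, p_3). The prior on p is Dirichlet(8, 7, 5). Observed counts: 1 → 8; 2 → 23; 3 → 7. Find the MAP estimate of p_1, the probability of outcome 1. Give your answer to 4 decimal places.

MAP estimate: 0.2727

The posterior is Dirichlet(αᵢ + nᵢ) = Dirichlet(16, 30, 12).
For a Dirichlet(a₁,…,a_K) with all aᵢ > 1, the mode has j-th component (aⱼ − 1)/(Σaᵢ − K).
Here Σaᵢ = 58 and K = 3, so p_1 = (16 − 1)/(58 − 3) = 15/55 ≈ 0.2727.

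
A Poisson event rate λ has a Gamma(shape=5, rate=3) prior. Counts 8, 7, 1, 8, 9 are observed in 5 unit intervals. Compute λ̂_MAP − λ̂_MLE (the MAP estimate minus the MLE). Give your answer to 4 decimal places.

MAP − MLE = -1.9750

Σxᵢ = 33. Posterior is Gamma(38, 8); MAP = (38−1)/8 = 37/8 ≈ 4.62500.
MLE = x̄ = 33/5 ≈ 6.60000.
Difference = 37/8 − 33/5 = -79/40 ≈ -1.9750.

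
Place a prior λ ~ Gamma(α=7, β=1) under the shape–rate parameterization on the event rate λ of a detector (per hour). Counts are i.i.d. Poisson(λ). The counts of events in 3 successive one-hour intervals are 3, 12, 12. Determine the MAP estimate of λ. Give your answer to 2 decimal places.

Σxᵢ = 3+12+12 = 27, with n = 3.
Posterior ∝ λ^6e^(−1λ) · λ^27e^(−3λ) = λ^33e^(−4λ), i.e. Gamma(shape=34, rate=4).
The mode of a Gamma(a, b) with a ≥ 1 (shape–rate) is (a−1)/b = 33/4 ≈ 8.25.

λ̂_MAP = 8.25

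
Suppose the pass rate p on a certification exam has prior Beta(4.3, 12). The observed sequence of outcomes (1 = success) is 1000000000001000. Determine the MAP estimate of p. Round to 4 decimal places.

p̂_MAP = 0.1749

Prior: Beta(4.3, 12).
Data: 2 successes in 16 trials (from the sequence). The binomial likelihood contributes p^2(1−p)^14, so the posterior is Beta(4.3+2, 12+14) = Beta(6.3, 26).
For Beta(a, b) with a, b > 1 the mode is (a−1)/(a+b−2) = 5.3/30.3 ≈ 0.1749.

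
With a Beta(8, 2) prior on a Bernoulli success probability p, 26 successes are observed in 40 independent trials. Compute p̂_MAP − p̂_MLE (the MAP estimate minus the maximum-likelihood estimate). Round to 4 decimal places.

Posterior is Beta(34, 16); MAP = (34−1)/(50−2) = 33/48 ≈ 0.68750.
MLE ignores the prior: p̂_MLE = k/n = 26/40 ≈ 0.65000.
Difference = 33/48 − 26/40 = 3/80 ≈ 0.0375.

MAP − MLE = 0.0375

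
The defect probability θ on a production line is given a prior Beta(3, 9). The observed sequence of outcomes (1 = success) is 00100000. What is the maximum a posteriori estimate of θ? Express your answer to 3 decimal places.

Prior: Beta(3, 9).
Data: 1 success in 8 trials (from the sequence). The binomial likelihood contributes θ(1−θ)^7, so the posterior is Beta(3+1, 9+7) = Beta(4, 16).
For Beta(a, b) with a, b > 1 the mode is (a−1)/(a+b−2) = 3/18 ≈ 0.167.

θ̂_MAP = 0.167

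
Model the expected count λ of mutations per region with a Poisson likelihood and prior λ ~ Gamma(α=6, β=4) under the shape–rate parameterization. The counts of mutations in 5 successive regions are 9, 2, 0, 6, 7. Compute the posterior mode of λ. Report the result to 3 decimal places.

Σxᵢ = 9+2+0+6+7 = 24, with n = 5.
Posterior ∝ λ^5e^(−4λ) · λ^24e^(−5λ) = λ^29e^(−9λ), i.e. Gamma(shape=30, rate=9).
The mode of a Gamma(a, b) with a ≥ 1 (shape–rate) is (a−1)/b = 29/9 ≈ 3.222.

λ̂_MAP = 3.222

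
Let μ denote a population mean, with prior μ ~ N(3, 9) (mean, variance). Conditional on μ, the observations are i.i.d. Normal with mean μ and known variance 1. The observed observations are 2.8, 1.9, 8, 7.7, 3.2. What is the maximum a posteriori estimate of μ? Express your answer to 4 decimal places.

μ̂_MAP = 4.6826

n = 5; x̄ = (2.8 + 1.9 + 8 + 7.7 + 3.2)/5 = 23.6/5 = 4.72.
For a Normal prior and Normal likelihood with known variance, the posterior is Normal; its mode equals its mean, the precision-weighted average.
Prior precision 1/σ₀² = 1/9; data precision n/σ² = 5/1 = 5.
μ̂ = ((1/9)·3 + 5·4.72) / (1/9 + 5) = (359/15)/(46/9) = 1077/230 ≈ 4.6826.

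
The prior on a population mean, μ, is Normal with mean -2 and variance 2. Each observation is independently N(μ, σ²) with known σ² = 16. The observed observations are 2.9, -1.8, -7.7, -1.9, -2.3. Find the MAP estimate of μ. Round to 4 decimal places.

n = 5; x̄ = (2.9 + (-1.8) + (-7.7) + (-1.9) + (-2.3))/5 = -10.8/5 = -2.16.
For a Normal prior and Normal likelihood with known variance, the posterior is Normal; its mode equals its mean, the precision-weighted average.
Prior precision 1/σ₀² = 1/2 = 0.5; data precision n/σ² = 5/16 = 0.3125.
μ̂ = (0.5·(-2) + 0.3125·(-2.16)) / (0.5 + 0.3125) = (-1.675)/0.8125 = -134/65 ≈ -2.0615.

μ̂_MAP = -2.0615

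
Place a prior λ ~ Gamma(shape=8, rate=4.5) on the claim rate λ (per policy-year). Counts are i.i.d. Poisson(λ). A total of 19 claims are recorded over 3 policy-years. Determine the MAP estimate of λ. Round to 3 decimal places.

Σxᵢ = 19, n = 3.
Posterior ∝ λ^7e^(−4.5λ) · λ^19e^(−3λ) = λ^26e^(−7.5λ), i.e. Gamma(shape=27, rate=7.5).
The mode of a Gamma(a, b) with a ≥ 1 (shape–rate) is (a−1)/b = 26/7.5 ≈ 3.467.

λ̂_MAP = 3.467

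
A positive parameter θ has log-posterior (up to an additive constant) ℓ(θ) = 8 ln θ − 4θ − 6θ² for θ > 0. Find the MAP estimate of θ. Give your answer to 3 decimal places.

θ̂_MAP = 0.667

ℓ'(θ) = 8/θ − 4 − 12θ. Setting this to zero and multiplying by θ: 12θ² + 4θ − 8 = 0.
θ = (−4 + √(4² + 4·12·8)) / (2·12) = (−4 + √400) / 24 = (−4 + 20)/24 = 2/3.
ℓ''(θ) = −8/θ² − 12 < 0, confirming a maximum.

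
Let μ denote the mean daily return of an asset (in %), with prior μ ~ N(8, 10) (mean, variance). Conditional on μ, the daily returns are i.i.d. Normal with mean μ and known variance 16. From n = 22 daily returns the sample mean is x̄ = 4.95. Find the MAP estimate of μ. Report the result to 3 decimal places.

n = 22, x̄ = 4.95.
For a Normal prior and Normal likelihood with known variance, the posterior is Normal; its mode equals its mean, the precision-weighted average.
Prior precision 1/σ₀² = 1/10 = 0.1; data precision n/σ² = 22/16 = 1.375.
μ̂ = (0.1·8 + 1.375·4.95) / (0.1 + 1.375) = 7.60625/1.475 = 1217/236 ≈ 5.157.

μ̂_MAP = 5.157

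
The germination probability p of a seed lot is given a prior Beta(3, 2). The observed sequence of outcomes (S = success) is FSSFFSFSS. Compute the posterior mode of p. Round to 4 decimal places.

Prior: Beta(3, 2).
Data: 5 successes in 9 trials (from the sequence). The binomial likelihood contributes p^5(1−p)^4, so the posterior is Beta(3+5, 2+4) = Beta(8, 6).
For Beta(a, b) with a, b > 1 the mode is (a−1)/(a+b−2) = 7/12 ≈ 0.5833.

p̂_MAP = 0.5833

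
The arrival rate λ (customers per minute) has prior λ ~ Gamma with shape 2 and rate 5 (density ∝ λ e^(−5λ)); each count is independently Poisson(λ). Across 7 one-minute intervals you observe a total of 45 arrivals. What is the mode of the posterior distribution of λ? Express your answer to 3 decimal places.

Σxᵢ = 45, n = 7.
Posterior ∝ λe^(−5λ) · λ^45e^(−7λ) = λ^46e^(−12λ), i.e. Gamma(shape=47, rate=12).
The mode of a Gamma(a, b) with a ≥ 1 (shape–rate) is (a−1)/b = 46/12 ≈ 3.833.

λ̂_MAP = 3.833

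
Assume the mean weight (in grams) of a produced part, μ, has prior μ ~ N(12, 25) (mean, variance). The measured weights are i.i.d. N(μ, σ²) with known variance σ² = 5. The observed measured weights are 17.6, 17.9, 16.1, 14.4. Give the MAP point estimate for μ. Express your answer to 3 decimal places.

n = 4; x̄ = (17.6 + 17.9 + 16.1 + 14.4)/4 = 66/4 = 16.5.
For a Normal prior and Normal likelihood with known variance, the posterior is Normal; its mode equals its mean, the precision-weighted average.
Prior precision 1/σ₀² = 1/25 = 0.04; data precision n/σ² = 4/5 = 0.8.
μ̂ = (0.04·12 + 0.8·16.5) / (0.04 + 0.8) = 13.68/0.84 = 114/7 ≈ 16.286.

μ̂_MAP = 16.286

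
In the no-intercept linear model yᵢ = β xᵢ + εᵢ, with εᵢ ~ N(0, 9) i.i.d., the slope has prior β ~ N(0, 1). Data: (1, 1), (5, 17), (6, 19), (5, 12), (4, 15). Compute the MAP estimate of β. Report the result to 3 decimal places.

log p(β | y) = −Σ(yᵢ − βxᵢ)²/(2·9) − β²/(2·1) + const.
Setting the derivative to zero: Σxᵢ(yᵢ − βxᵢ)/9 − β/1 = 0, so β = Σxᵢyᵢ / (Σxᵢ² + σ²/τ²).
Σxᵢyᵢ = 1·1 + 5·17 + 6·19 + 5·12 + 4·15 = 320; Σxᵢ² = 103; σ²/τ² = 9.
β̂_MAP = 320 / (103 + 9) = 320/112 ≈ 2.857.

β̂_MAP = 2.857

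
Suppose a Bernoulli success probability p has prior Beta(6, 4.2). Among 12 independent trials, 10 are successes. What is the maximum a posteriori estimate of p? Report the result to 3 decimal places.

Prior: Beta(6, 4.2).
Data: 10 successes in 12 trials. The binomial likelihood contributes p^10(1−p)^2, so the posterior is Beta(6+10, 4.2+2) = Beta(16, 6.2).
For Beta(a, b) with a, b > 1 the mode is (a−1)/(a+b−2) = 15/20.2 ≈ 0.743.

p̂_MAP = 0.743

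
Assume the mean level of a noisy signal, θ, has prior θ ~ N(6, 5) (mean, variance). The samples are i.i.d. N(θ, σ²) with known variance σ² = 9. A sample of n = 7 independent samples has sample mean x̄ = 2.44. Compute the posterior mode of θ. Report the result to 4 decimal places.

n = 7, x̄ = 2.44.
For a Normal prior and Normal likelihood with known variance, the posterior is Normal; its mode equals its mean, the precision-weighted average.
Prior precision 1/σ₀² = 1/5 = 0.2; data precision n/σ² = 7/9.
θ̂ = (0.2·6 + (7/9)·2.44) / (0.2 + 7/9) = (697/225)/(44/45) = 697/220 ≈ 3.1682.

θ̂_MAP = 3.1682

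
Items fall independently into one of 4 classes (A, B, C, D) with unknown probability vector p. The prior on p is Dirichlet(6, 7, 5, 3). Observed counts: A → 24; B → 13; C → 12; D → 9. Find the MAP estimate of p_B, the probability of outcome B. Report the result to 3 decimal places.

MAP estimate of p_B = 0.253

The posterior is Dirichlet(αᵢ + nᵢ) = Dirichlet(30, 20, 17, 12).
For a Dirichlet(a₁,…,a_K) with all aᵢ > 1, the mode has j-th component (aⱼ − 1)/(Σaᵢ − K).
Here Σaᵢ = 79 and K = 4, so p_B = (20 − 1)/(79 − 4) = 19/75 ≈ 0.253.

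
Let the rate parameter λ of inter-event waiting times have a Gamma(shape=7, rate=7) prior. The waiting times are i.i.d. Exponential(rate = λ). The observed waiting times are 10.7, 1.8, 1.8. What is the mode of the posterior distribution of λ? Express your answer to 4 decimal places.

The Exponential(rate=λ) likelihood is ∝ λ^n e^(−λΣtᵢ). Here n = 3 and Σtᵢ = 10.7 + 1.8 + 1.8 = 14.3.
Posterior ∝ λ^6e^(−7λ) · λ^3e^(−14.3λ) = λ^9e^(−21.3λ), i.e. Gamma(10, 21.3).
Mode = (a−1)/b = 9/21.3 ≈ 0.4225.

λ̂_MAP = 0.4225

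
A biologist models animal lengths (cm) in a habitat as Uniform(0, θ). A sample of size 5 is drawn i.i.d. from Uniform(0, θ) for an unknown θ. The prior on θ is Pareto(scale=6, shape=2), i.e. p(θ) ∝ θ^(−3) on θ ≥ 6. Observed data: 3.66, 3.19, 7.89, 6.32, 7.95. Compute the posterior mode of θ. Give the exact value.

θ̂_MAP = 7.95

The Uniform(0, θ) likelihood is θ^(−n) for θ ≥ max(xᵢ), zero otherwise. Here max(xᵢ) = 7.95.
Posterior ∝ θ^(−3) · θ^(−5) = θ^(−8) on θ ≥ max(6, 7.95) = 7.95.
This density is strictly decreasing in θ, so the posterior mode lies at the lower boundary of the support.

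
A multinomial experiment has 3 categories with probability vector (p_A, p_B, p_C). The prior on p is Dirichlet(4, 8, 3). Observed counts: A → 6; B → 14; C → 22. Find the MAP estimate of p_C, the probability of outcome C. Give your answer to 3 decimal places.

The posterior is Dirichlet(αᵢ + nᵢ) = Dirichlet(10, 22, 25).
For a Dirichlet(a₁,…,a_K) with all aᵢ > 1, the mode has j-th component (aⱼ − 1)/(Σaᵢ − K).
Here Σaᵢ = 57 and K = 3, so p_C = (25 − 1)/(57 − 3) = 24/54 ≈ 0.444.

MAP estimate of p_C = 0.444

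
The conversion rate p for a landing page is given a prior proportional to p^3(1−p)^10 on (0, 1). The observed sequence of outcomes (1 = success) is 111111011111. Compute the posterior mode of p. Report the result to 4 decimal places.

The prior density ∝ p^3(1−p)^10 is the kernel of Beta(4, 11).
Data: 11 successes in 12 trials (from the sequence). The binomial likelihood contributes p^11(1−p)^1, so the posterior is Beta(4+11, 11+1) = Beta(15, 12).
For Beta(a, b) with a, b > 1 the mode is (a−1)/(a+b−2) = 14/25 ≈ 0.5600.

p̂_MAP = 0.5600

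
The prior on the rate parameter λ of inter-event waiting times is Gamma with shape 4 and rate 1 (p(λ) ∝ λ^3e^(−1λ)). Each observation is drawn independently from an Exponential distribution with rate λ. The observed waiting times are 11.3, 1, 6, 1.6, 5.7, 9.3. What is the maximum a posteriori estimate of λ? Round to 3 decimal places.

λ̂_MAP = 0.251

The Exponential(rate=λ) likelihood is ∝ λ^n e^(−λΣtᵢ). Here n = 6 and Σtᵢ = 11.3 + 1 + 6 + 1.6 + 5.7 + 9.3 = 34.9.
Posterior ∝ λ^3e^(−1λ) · λ^6e^(−34.9λ) = λ^9e^(−35.9λ), i.e. Gamma(10, 35.9).
Mode = (a−1)/b = 9/35.9 ≈ 0.251.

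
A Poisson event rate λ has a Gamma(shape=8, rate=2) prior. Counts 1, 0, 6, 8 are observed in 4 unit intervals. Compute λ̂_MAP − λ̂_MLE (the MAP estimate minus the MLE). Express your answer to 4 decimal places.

MAP − MLE = -0.0833

Σxᵢ = 15. Posterior is Gamma(23, 6); MAP = (23−1)/6 = 22/6 ≈ 3.66667.
MLE = x̄ = 15/4 ≈ 3.75000.
Difference = 22/6 − 15/4 = -1/12 ≈ -0.0833.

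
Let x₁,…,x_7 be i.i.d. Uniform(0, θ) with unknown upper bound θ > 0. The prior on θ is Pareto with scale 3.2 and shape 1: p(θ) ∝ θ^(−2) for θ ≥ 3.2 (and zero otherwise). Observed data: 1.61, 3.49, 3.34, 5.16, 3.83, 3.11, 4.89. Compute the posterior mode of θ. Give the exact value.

θ̂_MAP = 5.16

The Uniform(0, θ) likelihood is θ^(−n) for θ ≥ max(xᵢ), zero otherwise. Here max(xᵢ) = 5.16.
Posterior ∝ θ^(−2) · θ^(−7) = θ^(−9) on θ ≥ max(3.2, 5.16) = 5.16.
This density is strictly decreasing in θ, so the posterior mode lies at the lower boundary of the support.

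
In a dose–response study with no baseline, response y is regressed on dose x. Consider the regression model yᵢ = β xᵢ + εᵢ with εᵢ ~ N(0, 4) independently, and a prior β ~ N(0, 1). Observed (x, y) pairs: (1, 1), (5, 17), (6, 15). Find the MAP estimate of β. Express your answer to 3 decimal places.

β̂_MAP = 2.667

log p(β | y) = −Σ(yᵢ − βxᵢ)²/(2·4) − β²/(2·1) + const.
Setting the derivative to zero: Σxᵢ(yᵢ − βxᵢ)/4 − β/1 = 0, so β = Σxᵢyᵢ / (Σxᵢ² + σ²/τ²).
Σxᵢyᵢ = 1·1 + 5·17 + 6·15 = 176; Σxᵢ² = 62; σ²/τ² = 4.
β̂_MAP = 176 / (62 + 4) = 176/66 ≈ 2.667.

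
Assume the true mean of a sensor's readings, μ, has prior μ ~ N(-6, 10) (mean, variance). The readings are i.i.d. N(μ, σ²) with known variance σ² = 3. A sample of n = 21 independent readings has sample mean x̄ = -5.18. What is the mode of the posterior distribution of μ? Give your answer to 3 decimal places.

n = 21, x̄ = -5.18.
For a Normal prior and Normal likelihood with known variance, the posterior is Normal; its mode equals its mean, the precision-weighted average.
Prior precision 1/σ₀² = 1/10 = 0.1; data precision n/σ² = 21/3 = 7.
μ̂ = (0.1·(-6) + 7·(-5.18)) / (0.1 + 7) = (-36.86)/7.1 = -1843/355 ≈ -5.192.

μ̂_MAP = -5.192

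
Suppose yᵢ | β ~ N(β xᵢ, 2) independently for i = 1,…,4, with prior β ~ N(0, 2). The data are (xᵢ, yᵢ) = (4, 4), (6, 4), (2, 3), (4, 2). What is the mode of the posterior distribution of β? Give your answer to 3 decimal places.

log p(β | y) = −Σ(yᵢ − βxᵢ)²/(2·2) − β²/(2·2) + const.
Setting the derivative to zero: Σxᵢ(yᵢ − βxᵢ)/2 − β/2 = 0, so β = Σxᵢyᵢ / (Σxᵢ² + σ²/τ²).
Σxᵢyᵢ = 4·4 + 6·4 + 2·3 + 4·2 = 54; Σxᵢ² = 72; σ²/τ² = 1.
β̂_MAP = 54 / (72 + 1) = 54/73 ≈ 0.740.

β̂_MAP = 0.740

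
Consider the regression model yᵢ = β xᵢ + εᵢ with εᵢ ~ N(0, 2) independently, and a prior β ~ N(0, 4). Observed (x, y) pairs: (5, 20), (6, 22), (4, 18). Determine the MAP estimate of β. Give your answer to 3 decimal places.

β̂_MAP = 3.923

log p(β | y) = −Σ(yᵢ − βxᵢ)²/(2·2) − β²/(2·4) + const.
Setting the derivative to zero: Σxᵢ(yᵢ − βxᵢ)/2 − β/4 = 0, so β = Σxᵢyᵢ / (Σxᵢ² + σ²/τ²).
Σxᵢyᵢ = 5·20 + 6·22 + 4·18 = 304; Σxᵢ² = 77; σ²/τ² = 0.5.
β̂_MAP = 304 / (77 + 0.5) = 304/77.5 ≈ 3.923.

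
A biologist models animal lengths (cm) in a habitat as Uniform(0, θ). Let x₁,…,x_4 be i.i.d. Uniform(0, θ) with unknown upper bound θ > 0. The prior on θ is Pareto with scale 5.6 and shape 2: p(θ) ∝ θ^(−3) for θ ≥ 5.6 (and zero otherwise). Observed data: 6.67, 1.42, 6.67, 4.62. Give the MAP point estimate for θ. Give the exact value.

The Uniform(0, θ) likelihood is θ^(−n) for θ ≥ max(xᵢ), zero otherwise. Here max(xᵢ) = 6.67.
Posterior ∝ θ^(−3) · θ^(−4) = θ^(−7) on θ ≥ max(5.6, 6.67) = 6.67.
This density is strictly decreasing in θ, so the posterior mode lies at the lower boundary of the support.

θ̂_MAP = 6.67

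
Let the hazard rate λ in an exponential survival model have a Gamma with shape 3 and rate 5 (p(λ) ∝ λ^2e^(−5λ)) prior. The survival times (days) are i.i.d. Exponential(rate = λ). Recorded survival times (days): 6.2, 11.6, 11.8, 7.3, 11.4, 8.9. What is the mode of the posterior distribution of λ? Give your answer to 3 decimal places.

λ̂_MAP = 0.129

The Exponential(rate=λ) likelihood is ∝ λ^n e^(−λΣtᵢ). Here n = 6 and Σtᵢ = 6.2 + 11.6 + 11.8 + 7.3 + 11.4 + 8.9 = 57.2.
Posterior ∝ λ^2e^(−5λ) · λ^6e^(−57.2λ) = λ^8e^(−62.2λ), i.e. Gamma(9, 62.2).
Mode = (a−1)/b = 8/62.2 ≈ 0.129.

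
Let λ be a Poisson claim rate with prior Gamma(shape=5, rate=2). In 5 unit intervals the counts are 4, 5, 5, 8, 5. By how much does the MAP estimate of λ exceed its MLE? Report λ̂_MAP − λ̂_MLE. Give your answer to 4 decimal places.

Σxᵢ = 27. Posterior is Gamma(32, 7); MAP = (32−1)/7 = 31/7 ≈ 4.42857.
MLE = x̄ = 27/5 ≈ 5.40000.
Difference = 31/7 − 27/5 = -34/35 ≈ -0.9714.

MAP − MLE = -0.9714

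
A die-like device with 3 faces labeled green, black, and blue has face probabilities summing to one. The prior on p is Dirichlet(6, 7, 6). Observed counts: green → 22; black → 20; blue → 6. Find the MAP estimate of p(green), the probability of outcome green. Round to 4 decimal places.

The posterior is Dirichlet(αᵢ + nᵢ) = Dirichlet(28, 27, 12).
For a Dirichlet(a₁,…,a_K) with all aᵢ > 1, the mode has j-th component (aⱼ − 1)/(Σaᵢ − K).
Here Σaᵢ = 67 and K = 3, so p(green) = (28 − 1)/(67 − 3) = 27/64 ≈ 0.4219.

MAP estimate of p(green) = 0.4219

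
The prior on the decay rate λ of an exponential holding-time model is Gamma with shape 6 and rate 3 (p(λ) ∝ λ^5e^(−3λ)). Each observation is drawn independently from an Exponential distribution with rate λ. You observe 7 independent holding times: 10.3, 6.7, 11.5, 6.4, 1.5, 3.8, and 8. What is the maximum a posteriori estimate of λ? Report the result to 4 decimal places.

The Exponential(rate=λ) likelihood is ∝ λ^n e^(−λΣtᵢ). Here n = 7 and Σtᵢ = 10.3 + 6.7 + 11.5 + 6.4 + 1.5 + 3.8 + 8 = 48.2.
Posterior ∝ λ^5e^(−3λ) · λ^7e^(−48.2λ) = λ^12e^(−51.2λ), i.e. Gamma(13, 51.2).
Mode = (a−1)/b = 12/51.2 ≈ 0.2344.

λ̂_MAP = 0.2344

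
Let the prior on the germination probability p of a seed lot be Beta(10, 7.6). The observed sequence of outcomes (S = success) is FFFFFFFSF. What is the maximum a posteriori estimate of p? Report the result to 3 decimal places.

Prior: Beta(10, 7.6).
Data: 1 success in 9 trials (from the sequence). The binomial likelihood contributes p(1−p)^8, so the posterior is Beta(10+1, 7.6+8) = Beta(11, 15.6).
For Beta(a, b) with a, b > 1 the mode is (a−1)/(a+b−2) = 10/24.6 ≈ 0.407.

p̂_MAP = 0.407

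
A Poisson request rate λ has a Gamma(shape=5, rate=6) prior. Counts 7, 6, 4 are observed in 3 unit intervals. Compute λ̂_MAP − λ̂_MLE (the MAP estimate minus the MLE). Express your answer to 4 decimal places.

MAP − MLE = -3.3333

Σxᵢ = 17. Posterior is Gamma(22, 9); MAP = (22−1)/9 = 21/9 ≈ 2.33333.
MLE = x̄ = 17/3 ≈ 5.66667.
Difference = 21/9 − 17/3 = -10/3 ≈ -3.3333.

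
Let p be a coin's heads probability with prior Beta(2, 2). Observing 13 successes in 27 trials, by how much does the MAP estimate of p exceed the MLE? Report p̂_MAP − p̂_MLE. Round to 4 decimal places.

MAP − MLE = 0.0013

Posterior is Beta(15, 16); MAP = (15−1)/(31−2) = 14/29 ≈ 0.48276.
MLE ignores the prior: p̂_MLE = k/n = 13/27 ≈ 0.48148.
Difference = 14/29 − 13/27 = 1/783 ≈ 0.0013.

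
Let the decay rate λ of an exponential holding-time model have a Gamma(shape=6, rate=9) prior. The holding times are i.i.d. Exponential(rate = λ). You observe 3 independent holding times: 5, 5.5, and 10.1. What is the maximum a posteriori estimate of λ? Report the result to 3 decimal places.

λ̂_MAP = 0.270

The Exponential(rate=λ) likelihood is ∝ λ^n e^(−λΣtᵢ). Here n = 3 and Σtᵢ = 5 + 5.5 + 10.1 = 20.6.
Posterior ∝ λ^5e^(−9λ) · λ^3e^(−20.6λ) = λ^8e^(−29.6λ), i.e. Gamma(9, 29.6).
Mode = (a−1)/b = 8/29.6 ≈ 0.270.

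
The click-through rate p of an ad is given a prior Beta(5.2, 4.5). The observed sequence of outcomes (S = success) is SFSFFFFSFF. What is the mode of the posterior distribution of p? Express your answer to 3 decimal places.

p̂_MAP = 0.407

Prior: Beta(5.2, 4.5).
Data: 3 successes in 10 trials (from the sequence). The binomial likelihood contributes p^3(1−p)^7, so the posterior is Beta(5.2+3, 4.5+7) = Beta(8.2, 11.5).
For Beta(a, b) with a, b > 1 the mode is (a−1)/(a+b−2) = 7.2/17.7 ≈ 0.407.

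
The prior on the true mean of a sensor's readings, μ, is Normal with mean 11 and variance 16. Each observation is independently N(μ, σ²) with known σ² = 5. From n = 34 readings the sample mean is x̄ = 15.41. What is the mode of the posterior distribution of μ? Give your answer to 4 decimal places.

n = 34, x̄ = 15.41.
For a Normal prior and Normal likelihood with known variance, the posterior is Normal; its mode equals its mean, the precision-weighted average.
Prior precision 1/σ₀² = 1/16 = 0.0625; data precision n/σ² = 34/5 = 6.8.
μ̂ = (0.0625·11 + 6.8·15.41) / (0.0625 + 6.8) = 105.4755/6.8625 = 23439/1525 ≈ 15.3698.

μ̂_MAP = 15.3698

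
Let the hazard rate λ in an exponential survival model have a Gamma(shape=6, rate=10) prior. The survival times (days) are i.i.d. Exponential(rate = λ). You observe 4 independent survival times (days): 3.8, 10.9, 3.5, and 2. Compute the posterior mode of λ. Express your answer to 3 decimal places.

The Exponential(rate=λ) likelihood is ∝ λ^n e^(−λΣtᵢ). Here n = 4 and Σtᵢ = 3.8 + 10.9 + 3.5 + 2 = 20.2.
Posterior ∝ λ^5e^(−10λ) · λ^4e^(−20.2λ) = λ^9e^(−30.2λ), i.e. Gamma(10, 30.2).
Mode = (a−1)/b = 9/30.2 ≈ 0.298.

λ̂_MAP = 0.298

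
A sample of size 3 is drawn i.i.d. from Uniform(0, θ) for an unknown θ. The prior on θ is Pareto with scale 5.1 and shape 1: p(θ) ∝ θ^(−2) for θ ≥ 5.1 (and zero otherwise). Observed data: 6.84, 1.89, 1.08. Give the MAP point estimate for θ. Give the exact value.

θ̂_MAP = 6.84

The Uniform(0, θ) likelihood is θ^(−n) for θ ≥ max(xᵢ), zero otherwise. Here max(xᵢ) = 6.84.
Posterior ∝ θ^(−2) · θ^(−3) = θ^(−5) on θ ≥ max(5.1, 6.84) = 6.84.
This density is strictly decreasing in θ, so the posterior mode lies at the lower boundary of the support.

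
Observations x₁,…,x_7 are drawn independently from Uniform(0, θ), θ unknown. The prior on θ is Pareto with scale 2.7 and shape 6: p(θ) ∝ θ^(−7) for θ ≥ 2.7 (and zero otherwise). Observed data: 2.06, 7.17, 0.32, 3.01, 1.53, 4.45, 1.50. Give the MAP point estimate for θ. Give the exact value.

The Uniform(0, θ) likelihood is θ^(−n) for θ ≥ max(xᵢ), zero otherwise. Here max(xᵢ) = 7.17.
Posterior ∝ θ^(−7) · θ^(−7) = θ^(−14) on θ ≥ max(2.7, 7.17) = 7.17.
This density is strictly decreasing in θ, so the posterior mode lies at the lower boundary of the support.

θ̂_MAP = 7.17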